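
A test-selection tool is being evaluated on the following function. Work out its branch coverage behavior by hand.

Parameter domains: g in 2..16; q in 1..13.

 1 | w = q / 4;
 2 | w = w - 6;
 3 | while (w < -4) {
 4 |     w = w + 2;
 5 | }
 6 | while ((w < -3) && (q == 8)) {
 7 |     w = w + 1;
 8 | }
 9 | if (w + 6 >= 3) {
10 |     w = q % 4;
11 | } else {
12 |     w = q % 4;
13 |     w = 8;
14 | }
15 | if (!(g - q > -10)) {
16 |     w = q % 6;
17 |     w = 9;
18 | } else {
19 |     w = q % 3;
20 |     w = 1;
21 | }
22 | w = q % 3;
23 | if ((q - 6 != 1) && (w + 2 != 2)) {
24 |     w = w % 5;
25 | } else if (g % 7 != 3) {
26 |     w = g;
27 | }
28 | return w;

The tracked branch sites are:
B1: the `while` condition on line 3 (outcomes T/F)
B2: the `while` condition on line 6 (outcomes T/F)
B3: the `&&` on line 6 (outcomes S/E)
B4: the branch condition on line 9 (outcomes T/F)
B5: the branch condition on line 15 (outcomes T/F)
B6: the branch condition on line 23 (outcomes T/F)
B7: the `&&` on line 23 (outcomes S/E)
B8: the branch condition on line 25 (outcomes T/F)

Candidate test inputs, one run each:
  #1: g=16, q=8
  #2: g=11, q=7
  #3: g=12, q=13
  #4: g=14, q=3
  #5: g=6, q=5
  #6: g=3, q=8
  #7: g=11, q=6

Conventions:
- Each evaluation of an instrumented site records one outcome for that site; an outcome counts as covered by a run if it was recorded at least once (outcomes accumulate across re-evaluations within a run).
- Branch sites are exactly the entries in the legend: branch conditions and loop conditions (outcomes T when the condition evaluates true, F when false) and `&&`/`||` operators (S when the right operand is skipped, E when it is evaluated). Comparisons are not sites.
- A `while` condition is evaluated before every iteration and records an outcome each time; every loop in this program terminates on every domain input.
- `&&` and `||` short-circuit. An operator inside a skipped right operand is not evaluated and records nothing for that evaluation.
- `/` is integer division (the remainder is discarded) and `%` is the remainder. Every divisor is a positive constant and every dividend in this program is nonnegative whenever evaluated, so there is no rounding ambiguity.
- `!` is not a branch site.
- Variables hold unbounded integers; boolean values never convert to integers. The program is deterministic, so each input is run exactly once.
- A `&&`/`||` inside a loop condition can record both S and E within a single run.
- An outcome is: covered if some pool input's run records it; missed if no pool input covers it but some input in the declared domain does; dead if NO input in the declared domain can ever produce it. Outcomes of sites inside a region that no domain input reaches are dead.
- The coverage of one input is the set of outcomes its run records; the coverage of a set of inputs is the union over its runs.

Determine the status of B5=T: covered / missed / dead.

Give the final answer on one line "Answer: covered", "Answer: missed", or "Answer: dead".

no pool input records B5=T
but domain input (g=2, q=12) does record it -> reachable, so missed

Answer: missed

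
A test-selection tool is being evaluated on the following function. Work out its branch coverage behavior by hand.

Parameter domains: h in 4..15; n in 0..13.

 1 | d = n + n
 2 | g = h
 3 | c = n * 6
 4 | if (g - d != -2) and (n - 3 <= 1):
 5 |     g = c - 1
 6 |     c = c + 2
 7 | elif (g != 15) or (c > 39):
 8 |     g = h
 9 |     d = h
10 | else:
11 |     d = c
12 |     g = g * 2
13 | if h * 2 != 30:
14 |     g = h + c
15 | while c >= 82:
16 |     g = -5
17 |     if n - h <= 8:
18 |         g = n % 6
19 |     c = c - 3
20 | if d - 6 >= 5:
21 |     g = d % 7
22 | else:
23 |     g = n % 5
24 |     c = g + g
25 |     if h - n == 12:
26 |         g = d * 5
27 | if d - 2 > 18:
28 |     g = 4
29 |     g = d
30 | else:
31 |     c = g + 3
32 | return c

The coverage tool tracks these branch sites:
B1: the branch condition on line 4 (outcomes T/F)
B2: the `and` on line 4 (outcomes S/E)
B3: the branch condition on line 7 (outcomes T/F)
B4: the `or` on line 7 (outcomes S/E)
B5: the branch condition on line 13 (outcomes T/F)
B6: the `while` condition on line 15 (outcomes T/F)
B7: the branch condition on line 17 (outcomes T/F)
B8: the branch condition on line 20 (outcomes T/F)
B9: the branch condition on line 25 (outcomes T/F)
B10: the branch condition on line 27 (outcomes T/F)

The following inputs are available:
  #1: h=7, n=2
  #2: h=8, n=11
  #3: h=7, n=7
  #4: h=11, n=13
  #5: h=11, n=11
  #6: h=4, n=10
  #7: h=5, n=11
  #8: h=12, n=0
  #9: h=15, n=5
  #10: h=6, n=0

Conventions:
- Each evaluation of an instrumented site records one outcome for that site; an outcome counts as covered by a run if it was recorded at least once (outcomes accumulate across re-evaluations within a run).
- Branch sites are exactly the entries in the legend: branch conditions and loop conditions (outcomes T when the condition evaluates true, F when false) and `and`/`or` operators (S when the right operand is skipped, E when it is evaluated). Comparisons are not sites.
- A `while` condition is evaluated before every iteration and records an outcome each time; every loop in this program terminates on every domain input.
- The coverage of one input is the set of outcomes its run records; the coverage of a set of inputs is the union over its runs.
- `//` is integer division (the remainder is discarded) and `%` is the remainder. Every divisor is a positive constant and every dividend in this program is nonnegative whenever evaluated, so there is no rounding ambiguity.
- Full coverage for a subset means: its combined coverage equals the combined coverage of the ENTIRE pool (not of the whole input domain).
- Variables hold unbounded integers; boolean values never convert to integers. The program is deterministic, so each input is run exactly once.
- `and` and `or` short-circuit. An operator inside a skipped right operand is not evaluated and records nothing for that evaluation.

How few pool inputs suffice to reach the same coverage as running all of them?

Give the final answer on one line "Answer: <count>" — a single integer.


input #1, h=7, n=2: events B2->E, B1->T, B5->T, B6->F, B8->F, B9->F, B10->F; outcomes B1=T, B2=E, B5=T, B6=F, B8=F, B9=F, B10=F
input #2, h=8, n=11: events B2->E, B1->F, B4->S, B3->T, B5->T, B6->F, B8->F, B9->F, B10->F; outcomes B1=F, B2=E, B3=T, B4=S, B5=T, B6=F, B8=F, B9=F, B10=F
input #3, h=7, n=7: events B2->E, B1->F, B4->S, B3->T, B5->T, B6->F, B8->F, B9->F, B10->F; outcomes B1=F, B2=E, B3=T, B4=S, B5=T, B6=F, B8=F, B9=F, B10=F
input #4, h=11, n=13: events B2->E, B1->F, B4->S, B3->T, B5->T, B6->F, B8->T, B10->F; outcomes B1=F, B2=E, B3=T, B4=S, B5=T, B6=F, B8=T, B10=F
input #5, h=11, n=11: events B2->E, B1->F, B4->S, B3->T, B5->T, B6->F, B8->T, B10->F; outcomes B1=F, B2=E, B3=T, B4=S, B5=T, B6=F, B8=T, B10=F
input #6, h=4, n=10: events B2->E, B1->F, B4->S, B3->T, B5->T, B6->F, B8->F, B9->F, B10->F; outcomes B1=F, B2=E, B3=T, B4=S, B5=T, B6=F, B8=F, B9=F, B10=F
input #7, h=5, n=11: events B2->E, B1->F, B4->S, B3->T, B5->T, B6->F, B8->F, B9->F, B10->F; outcomes B1=F, B2=E, B3=T, B4=S, B5=T, B6=F, B8=F, B9=F, B10=F
input #8, h=12, n=0: events B2->E, B1->T, B5->T, B6->F, B8->F, B9->T, B10->F; outcomes B1=T, B2=E, B5=T, B6=F, B8=F, B9=T, B10=F
input #9, h=15, n=5: events B2->E, B1->F, B4->E, B3->F, B5->F, B6->F, B8->T, B10->T; outcomes B1=F, B2=E, B3=F, B4=E, B5=F, B6=F, B8=T, B10=T
input #10, h=6, n=0: events B2->E, B1->T, B5->T, B6->F, B8->F, B9->F, B10->F; outcomes B1=T, B2=E, B5=T, B6=F, B8=F, B9=F, B10=F
pool-wide coverage (16 outcomes): B1=T, B1=F, B2=E, B3=T, B3=F, B4=S, B4=E, B5=T, B5=F, B6=F, B8=T, B8=F, B9=T, B9=F, B10=T, B10=F
checked all size-1 subsets: none covers 16 outcomes (max 9/16)
checked all size-2 subsets: none covers 16 outcomes (max 14/16)
inputs {2, 8, 9} (size 3) cover everything; no size-3 subset with a lexicographically smaller index list covers all 16
Answer: 3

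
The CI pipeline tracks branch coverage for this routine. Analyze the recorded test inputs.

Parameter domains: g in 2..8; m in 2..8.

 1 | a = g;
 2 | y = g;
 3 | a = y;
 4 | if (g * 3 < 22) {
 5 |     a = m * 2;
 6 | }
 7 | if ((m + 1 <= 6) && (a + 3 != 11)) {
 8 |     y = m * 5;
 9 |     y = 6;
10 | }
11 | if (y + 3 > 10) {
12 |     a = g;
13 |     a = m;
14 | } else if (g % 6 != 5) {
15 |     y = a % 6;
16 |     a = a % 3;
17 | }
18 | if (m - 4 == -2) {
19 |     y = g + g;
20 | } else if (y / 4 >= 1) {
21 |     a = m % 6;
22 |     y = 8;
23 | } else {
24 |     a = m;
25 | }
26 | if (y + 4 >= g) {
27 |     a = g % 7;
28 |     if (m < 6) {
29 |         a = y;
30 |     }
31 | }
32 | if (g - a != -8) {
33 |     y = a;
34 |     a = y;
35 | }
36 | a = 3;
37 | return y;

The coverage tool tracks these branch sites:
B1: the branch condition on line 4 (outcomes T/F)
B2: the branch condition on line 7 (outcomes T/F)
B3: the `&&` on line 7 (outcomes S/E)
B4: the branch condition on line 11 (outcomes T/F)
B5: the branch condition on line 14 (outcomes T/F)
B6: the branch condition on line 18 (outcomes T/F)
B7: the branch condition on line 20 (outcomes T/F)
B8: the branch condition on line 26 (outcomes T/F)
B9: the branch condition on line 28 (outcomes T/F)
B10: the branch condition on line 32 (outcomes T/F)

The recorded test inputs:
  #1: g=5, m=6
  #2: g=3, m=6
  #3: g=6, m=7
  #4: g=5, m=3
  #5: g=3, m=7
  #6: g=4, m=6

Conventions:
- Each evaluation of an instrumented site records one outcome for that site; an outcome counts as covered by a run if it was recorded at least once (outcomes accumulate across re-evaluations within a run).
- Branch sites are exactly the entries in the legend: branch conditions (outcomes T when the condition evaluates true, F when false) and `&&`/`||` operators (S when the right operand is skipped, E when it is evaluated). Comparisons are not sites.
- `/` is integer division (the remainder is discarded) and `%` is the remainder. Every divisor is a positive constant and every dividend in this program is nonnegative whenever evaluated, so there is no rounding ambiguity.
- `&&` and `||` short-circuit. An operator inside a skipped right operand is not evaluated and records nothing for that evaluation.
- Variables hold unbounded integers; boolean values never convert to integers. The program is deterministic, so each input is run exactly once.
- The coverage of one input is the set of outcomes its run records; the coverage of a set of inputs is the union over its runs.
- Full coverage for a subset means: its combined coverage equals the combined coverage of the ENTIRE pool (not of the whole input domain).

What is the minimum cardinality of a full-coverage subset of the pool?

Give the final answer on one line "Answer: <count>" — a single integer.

input #1 (g=5, m=6): events B1->T, B3->S, B2->F, B4->F, B5->F, B6->F, B7->T, B8->T, B9->F, B10->T; covers B1=T, B2=F, B3=S, B4=F, B5=F, B6=F, B7=T, B8=T, B9=F, B10=T
input #2 (g=3, m=6): events B1->T, B3->S, B2->F, B4->F, B5->T, B6->F, B7->F, B8->T, B9->F, B10->T; covers B1=T, B2=F, B3=S, B4=F, B5=T, B6=F, B7=F, B8=T, B9=F, B10=T
input #3 (g=6, m=7): events B1->T, B3->S, B2->F, B4->F, B5->T, B6->F, B7->F, B8->T, B9->F, B10->T; covers B1=T, B2=F, B3=S, B4=F, B5=T, B6=F, B7=F, B8=T, B9=F, B10=T
input #4 (g=5, m=3): events B1->T, B3->E, B2->T, B4->F, B5->F, B6->F, B7->T, B8->T, B9->T, B10->T; covers B1=T, B2=T, B3=E, B4=F, B5=F, B6=F, B7=T, B8=T, B9=T, B10=T
input #5 (g=3, m=7): events B1->T, B3->S, B2->F, B4->F, B5->T, B6->F, B7->F, B8->T, B9->F, B10->T; covers B1=T, B2=F, B3=S, B4=F, B5=T, B6=F, B7=F, B8=T, B9=F, B10=T
input #6 (g=4, m=6): events B1->T, B3->S, B2->F, B4->F, B5->T, B6->F, B7->F, B8->T, B9->F, B10->T; covers B1=T, B2=F, B3=S, B4=F, B5=T, B6=F, B7=F, B8=T, B9=F, B10=T
the full pool covers 15 outcomes: B1=T, B2=T, B2=F, B3=S, B3=E, B4=F, B5=T, B5=F, B6=F, B7=T, B7=F, B8=T, B9=T, B9=F, B10=T
every size-1 subset falls short of the 15 outcomes (best: 10/15)
inputs {2, 4} (size 2) cover everything; no size-2 subset with a lexicographically smaller index list covers all 15

Answer: 2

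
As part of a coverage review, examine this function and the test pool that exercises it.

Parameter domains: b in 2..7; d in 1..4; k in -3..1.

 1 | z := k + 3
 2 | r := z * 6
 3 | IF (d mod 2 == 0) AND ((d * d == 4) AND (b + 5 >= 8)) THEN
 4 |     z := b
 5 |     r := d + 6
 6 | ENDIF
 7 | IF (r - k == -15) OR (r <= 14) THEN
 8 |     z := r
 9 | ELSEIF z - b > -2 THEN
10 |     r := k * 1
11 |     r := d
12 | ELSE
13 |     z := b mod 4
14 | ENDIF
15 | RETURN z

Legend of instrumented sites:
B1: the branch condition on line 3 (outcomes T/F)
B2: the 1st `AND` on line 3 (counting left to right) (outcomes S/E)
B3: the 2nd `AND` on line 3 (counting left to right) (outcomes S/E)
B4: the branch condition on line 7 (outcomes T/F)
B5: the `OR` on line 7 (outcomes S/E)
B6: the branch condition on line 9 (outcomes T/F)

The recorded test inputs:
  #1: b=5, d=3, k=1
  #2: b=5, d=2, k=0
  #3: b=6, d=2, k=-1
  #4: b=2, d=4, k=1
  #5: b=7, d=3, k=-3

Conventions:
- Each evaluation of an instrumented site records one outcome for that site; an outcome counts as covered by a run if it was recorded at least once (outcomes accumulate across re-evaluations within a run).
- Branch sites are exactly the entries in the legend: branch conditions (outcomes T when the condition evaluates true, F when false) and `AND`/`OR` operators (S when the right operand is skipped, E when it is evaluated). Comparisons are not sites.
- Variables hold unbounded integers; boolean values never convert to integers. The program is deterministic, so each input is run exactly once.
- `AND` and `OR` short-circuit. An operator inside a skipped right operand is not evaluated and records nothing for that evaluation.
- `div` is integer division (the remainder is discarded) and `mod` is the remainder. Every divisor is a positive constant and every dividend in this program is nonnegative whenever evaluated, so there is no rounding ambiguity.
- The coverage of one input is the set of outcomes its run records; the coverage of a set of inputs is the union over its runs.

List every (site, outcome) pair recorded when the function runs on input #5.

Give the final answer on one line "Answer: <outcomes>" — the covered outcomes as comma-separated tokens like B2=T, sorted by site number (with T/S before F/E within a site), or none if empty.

Simulating input #5 (b=7, d=3, k=-3) step by step:
  B2->S, B1->F, B5->E, B4->T
deduplicating events, the covered set is: B1=F, B2=S, B4=T, B5=E

Answer: B1=F, B2=S, B4=T, B5=E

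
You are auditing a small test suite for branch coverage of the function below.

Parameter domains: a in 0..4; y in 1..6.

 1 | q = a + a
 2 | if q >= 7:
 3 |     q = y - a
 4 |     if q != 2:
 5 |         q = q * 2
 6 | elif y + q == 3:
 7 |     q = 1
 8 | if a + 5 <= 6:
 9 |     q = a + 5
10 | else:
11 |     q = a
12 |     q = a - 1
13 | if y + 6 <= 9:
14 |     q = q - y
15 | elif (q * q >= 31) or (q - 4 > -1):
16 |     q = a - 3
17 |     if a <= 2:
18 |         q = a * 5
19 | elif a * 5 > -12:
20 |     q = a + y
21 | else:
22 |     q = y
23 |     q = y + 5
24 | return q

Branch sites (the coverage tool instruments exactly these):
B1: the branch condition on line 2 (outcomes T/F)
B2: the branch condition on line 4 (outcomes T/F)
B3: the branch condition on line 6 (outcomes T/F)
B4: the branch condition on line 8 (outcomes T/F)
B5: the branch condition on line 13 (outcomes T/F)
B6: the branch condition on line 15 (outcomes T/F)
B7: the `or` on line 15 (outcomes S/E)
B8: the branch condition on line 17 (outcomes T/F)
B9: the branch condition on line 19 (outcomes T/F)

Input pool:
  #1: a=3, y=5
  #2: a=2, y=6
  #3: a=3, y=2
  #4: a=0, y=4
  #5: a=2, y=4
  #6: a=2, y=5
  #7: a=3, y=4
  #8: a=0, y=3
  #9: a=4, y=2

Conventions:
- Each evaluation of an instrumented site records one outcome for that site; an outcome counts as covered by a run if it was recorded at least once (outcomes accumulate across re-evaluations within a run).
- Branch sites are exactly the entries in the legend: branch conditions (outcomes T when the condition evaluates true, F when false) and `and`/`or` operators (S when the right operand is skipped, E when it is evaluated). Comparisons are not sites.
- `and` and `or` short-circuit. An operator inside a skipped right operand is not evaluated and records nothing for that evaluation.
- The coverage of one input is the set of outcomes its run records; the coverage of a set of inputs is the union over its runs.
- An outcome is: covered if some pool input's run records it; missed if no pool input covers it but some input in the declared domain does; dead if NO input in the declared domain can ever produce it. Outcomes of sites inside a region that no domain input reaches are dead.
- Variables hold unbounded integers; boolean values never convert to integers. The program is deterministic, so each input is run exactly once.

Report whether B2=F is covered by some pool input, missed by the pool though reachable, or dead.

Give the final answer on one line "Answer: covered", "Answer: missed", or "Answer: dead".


no pool input records B2=F
but domain input (a=4, y=6) does record it -> reachable, so missed
Answer: missed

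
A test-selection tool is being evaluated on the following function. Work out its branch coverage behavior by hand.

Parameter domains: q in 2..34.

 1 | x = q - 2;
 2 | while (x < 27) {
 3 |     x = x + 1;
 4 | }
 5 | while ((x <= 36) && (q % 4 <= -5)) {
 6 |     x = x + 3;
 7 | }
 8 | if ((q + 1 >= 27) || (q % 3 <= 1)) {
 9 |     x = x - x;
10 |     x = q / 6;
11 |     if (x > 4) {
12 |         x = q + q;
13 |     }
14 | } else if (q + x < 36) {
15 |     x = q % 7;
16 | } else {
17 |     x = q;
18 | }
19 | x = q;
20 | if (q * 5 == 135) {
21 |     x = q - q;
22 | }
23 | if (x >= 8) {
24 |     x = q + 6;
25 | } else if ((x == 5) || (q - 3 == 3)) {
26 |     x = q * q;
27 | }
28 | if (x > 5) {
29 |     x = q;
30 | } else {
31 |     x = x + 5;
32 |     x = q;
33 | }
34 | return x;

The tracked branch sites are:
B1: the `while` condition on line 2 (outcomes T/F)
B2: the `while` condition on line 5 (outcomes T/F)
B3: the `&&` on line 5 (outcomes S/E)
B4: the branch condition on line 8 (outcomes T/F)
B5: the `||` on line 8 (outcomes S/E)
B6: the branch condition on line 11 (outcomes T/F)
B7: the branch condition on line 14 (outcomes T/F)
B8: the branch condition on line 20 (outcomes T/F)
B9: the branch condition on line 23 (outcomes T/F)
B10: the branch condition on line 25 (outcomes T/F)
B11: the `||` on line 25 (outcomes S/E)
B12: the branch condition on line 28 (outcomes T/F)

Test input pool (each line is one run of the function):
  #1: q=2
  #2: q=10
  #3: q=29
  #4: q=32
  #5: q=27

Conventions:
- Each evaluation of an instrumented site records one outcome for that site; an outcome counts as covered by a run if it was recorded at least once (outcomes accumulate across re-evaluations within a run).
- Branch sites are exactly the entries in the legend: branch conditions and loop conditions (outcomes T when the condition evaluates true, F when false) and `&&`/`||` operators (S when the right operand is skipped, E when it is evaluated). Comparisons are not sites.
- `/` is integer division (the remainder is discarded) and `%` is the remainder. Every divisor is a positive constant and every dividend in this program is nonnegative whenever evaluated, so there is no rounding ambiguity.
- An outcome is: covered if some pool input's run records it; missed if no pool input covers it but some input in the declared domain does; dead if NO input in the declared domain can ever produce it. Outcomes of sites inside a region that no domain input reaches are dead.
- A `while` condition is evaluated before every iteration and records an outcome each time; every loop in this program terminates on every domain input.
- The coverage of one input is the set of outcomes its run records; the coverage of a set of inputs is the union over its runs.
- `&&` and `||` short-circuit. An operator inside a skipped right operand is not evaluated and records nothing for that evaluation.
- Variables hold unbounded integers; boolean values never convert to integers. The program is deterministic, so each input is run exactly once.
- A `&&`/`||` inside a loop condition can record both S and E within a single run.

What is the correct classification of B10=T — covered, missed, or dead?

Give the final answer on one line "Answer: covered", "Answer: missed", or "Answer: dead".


no pool input records B10=T
but domain input (q=5) does record it -> reachable, so missed
Answer: missed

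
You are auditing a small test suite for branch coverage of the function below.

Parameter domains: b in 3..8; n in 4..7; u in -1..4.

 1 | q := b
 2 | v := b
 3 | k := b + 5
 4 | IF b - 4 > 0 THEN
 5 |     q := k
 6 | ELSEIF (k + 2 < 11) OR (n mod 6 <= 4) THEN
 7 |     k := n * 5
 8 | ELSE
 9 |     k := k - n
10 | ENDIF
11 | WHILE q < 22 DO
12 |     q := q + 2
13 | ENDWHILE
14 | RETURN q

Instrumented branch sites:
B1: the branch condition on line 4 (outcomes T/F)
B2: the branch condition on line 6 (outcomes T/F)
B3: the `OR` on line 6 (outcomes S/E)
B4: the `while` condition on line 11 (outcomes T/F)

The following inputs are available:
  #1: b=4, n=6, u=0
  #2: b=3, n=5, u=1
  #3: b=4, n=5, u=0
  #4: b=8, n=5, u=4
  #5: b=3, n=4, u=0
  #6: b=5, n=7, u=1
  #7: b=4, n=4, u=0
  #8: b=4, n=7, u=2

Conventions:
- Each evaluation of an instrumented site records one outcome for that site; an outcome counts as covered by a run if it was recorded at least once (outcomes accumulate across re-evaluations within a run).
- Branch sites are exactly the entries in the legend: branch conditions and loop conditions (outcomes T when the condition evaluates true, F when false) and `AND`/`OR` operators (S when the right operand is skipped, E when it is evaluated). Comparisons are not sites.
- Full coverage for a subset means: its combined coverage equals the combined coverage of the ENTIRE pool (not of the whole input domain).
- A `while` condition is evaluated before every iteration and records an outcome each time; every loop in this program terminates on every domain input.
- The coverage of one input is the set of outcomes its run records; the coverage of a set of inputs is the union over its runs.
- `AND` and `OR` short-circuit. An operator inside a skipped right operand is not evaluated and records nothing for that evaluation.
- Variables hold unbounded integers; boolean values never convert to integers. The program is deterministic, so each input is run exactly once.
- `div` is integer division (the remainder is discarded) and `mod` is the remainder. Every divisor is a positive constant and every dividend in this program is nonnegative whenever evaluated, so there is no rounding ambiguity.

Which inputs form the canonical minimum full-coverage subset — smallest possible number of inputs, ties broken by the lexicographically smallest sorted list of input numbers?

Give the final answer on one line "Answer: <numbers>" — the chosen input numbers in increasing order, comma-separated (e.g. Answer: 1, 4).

test 1 (b=4, n=6, u=0) fires B1->F, B3->E, B2->T, B4->T, B4->T, B4->T, B4->T, B4->T, B4->T, B4->T, B4->T, B4->T, B4->F; hits B1=F, B2=T, B3=E, B4=T, B4=F
test 2 (b=3, n=5, u=1) fires B1->F, B3->S, B2->T, B4->T, B4->T, B4->T, B4->T, B4->T, B4->T, B4->T, B4->T, B4->T, B4->T, B4->F; hits B1=F, B2=T, B3=S, B4=T, B4=F
test 3 (b=4, n=5, u=0) fires B1->F, B3->E, B2->F, B4->T, B4->T, B4->T, B4->T, B4->T, B4->T, B4->T, B4->T, B4->T, B4->F; hits B1=F, B2=F, B3=E, B4=T, B4=F
test 4 (b=8, n=5, u=4) fires B1->T, B4->T, B4->T, B4->T, B4->T, B4->T, B4->F; hits B1=T, B4=T, B4=F
test 5 (b=3, n=4, u=0) fires B1->F, B3->S, B2->T, B4->T, B4->T, B4->T, B4->T, B4->T, B4->T, B4->T, B4->T, B4->T, B4->T, B4->F; hits B1=F, B2=T, B3=S, B4=T, B4=F
test 6 (b=5, n=7, u=1) fires B1->T, B4->T, B4->T, B4->T, B4->T, B4->T, B4->T, B4->F; hits B1=T, B4=T, B4=F
test 7 (b=4, n=4, u=0) fires B1->F, B3->E, B2->T, B4->T, B4->T, B4->T, B4->T, B4->T, B4->T, B4->T, B4->T, B4->T, B4->F; hits B1=F, B2=T, B3=E, B4=T, B4=F
test 8 (b=4, n=7, u=2) fires B1->F, B3->E, B2->T, B4->T, B4->T, B4->T, B4->T, B4->T, B4->T, B4->T, B4->T, B4->T, B4->F; hits B1=F, B2=T, B3=E, B4=T, B4=F
the full pool covers 8 outcomes: B1=T, B1=F, B2=T, B2=F, B3=S, B3=E, B4=T, B4=F
size 1 is not enough: best union over all size-1 subsets is 5/8
size 2 is not enough: best union over all size-2 subsets is 7/8
at size 3, {2, 3, 4} reaches all 8 outcomes; every lexicographically earlier size-3 subset fails

Answer: 2, 3, 4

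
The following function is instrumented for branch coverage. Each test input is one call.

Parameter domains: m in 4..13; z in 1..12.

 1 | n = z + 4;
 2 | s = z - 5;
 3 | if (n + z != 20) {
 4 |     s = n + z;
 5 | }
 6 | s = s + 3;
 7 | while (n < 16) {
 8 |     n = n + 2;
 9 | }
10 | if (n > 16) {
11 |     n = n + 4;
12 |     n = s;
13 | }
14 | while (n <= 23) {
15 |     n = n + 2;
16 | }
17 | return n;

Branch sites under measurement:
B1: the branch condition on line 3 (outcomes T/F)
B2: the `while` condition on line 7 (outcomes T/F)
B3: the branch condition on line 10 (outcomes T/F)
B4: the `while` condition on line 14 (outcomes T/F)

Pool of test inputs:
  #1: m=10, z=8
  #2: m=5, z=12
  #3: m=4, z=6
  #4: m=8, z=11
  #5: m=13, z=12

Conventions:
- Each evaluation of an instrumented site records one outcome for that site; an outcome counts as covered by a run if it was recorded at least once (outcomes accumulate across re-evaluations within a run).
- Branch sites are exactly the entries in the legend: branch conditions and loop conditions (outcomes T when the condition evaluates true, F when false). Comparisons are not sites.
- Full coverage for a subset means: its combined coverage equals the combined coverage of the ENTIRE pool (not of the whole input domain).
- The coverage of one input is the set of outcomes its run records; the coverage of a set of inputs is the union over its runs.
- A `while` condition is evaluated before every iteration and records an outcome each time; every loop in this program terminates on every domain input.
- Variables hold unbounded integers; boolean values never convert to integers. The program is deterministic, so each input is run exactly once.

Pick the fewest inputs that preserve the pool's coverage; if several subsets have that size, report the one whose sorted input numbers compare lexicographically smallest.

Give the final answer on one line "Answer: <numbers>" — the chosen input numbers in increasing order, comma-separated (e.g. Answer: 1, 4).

input #1 (m=10, z=8): covers B1=F, B2=T, B2=F, B3=F, B4=T, B4=F
input #2 (m=5, z=12): covers B1=T, B2=F, B3=F, B4=T, B4=F
input #3 (m=4, z=6): covers B1=T, B2=T, B2=F, B3=F, B4=T, B4=F
input #4 (m=8, z=11): covers B1=T, B2=T, B2=F, B3=T, B4=F
input #5 (m=13, z=12): covers B1=T, B2=F, B3=F, B4=T, B4=F
union over all inputs: B1=T, B1=F, B2=T, B2=F, B3=T, B3=F, B4=T, B4=F (8 outcomes)
every size-1 subset falls short of the 8 outcomes (best: 6/8)
inputs {1, 4} (size 2) cover everything; no size-2 subset with a lexicographically smaller index list covers all 8

Answer: 1, 4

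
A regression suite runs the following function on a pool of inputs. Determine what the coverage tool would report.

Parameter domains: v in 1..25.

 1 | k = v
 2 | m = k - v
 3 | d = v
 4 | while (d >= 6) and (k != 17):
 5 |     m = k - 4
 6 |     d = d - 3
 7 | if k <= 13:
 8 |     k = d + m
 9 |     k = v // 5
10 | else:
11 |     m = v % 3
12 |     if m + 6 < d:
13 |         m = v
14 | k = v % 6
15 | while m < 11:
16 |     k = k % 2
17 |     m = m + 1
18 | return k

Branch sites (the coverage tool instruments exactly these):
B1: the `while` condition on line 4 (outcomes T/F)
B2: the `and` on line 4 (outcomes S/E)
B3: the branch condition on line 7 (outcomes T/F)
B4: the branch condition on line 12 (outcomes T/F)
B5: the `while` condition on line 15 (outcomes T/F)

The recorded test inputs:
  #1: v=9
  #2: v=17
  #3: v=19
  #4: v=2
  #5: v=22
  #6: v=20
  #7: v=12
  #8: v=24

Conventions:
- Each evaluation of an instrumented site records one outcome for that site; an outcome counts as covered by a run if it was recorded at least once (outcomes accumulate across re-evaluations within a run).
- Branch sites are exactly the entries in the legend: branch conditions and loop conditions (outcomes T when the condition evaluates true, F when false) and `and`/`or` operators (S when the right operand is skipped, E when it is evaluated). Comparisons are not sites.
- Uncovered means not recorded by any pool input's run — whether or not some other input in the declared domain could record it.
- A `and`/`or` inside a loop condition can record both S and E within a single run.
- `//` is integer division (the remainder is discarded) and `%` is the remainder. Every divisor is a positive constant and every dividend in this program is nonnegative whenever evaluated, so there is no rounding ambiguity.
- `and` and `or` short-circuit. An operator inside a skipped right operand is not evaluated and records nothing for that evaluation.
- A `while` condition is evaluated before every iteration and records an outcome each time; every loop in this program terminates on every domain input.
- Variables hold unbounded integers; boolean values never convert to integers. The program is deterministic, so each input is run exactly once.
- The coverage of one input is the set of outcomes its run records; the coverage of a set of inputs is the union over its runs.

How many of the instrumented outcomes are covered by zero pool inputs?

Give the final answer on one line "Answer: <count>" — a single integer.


test 1 (v=9) fires B2->E, B1->T, B2->E, B1->T, B2->S, B1->F, B3->T, B5->T, B5->T, B5->T, B5->T, B5->T, B5->T, B5->F; hits B1=T, B1=F, B2=S, B2=E, B3=T, B5=T, B5=F
test 2 (v=17) fires B2->E, B1->F, B3->F, B4->T, B5->F; hits B1=F, B2=E, B3=F, B4=T, B5=F
test 3 (v=19) fires B2->E, B1->T, B2->E, B1->T, B2->E, B1->T, B2->E, B1->T, B2->E, B1->T, B2->S, B1->F, B3->F, B4->F, ...; hits B1=T, B1=F, B2=S, B2=E, B3=F, B4=F, B5=T, B5=F
test 4 (v=2) fires B2->S, B1->F, B3->T, B5->T, B5->T, B5->T, B5->T, B5->T, B5->T, B5->T, B5->T, B5->T, B5->T, B5->T, ...; hits B1=F, B2=S, B3=T, B5=T, B5=F
test 5 (v=22) fires B2->E, B1->T, B2->E, B1->T, B2->E, B1->T, B2->E, B1->T, B2->E, B1->T, B2->E, B1->T, B2->S, B1->F, ...; hits B1=T, B1=F, B2=S, B2=E, B3=F, B4=F, B5=T, B5=F
test 6 (v=20) fires B2->E, B1->T, B2->E, B1->T, B2->E, B1->T, B2->E, B1->T, B2->E, B1->T, B2->S, B1->F, B3->F, B4->F, ...; hits B1=T, B1=F, B2=S, B2=E, B3=F, B4=F, B5=T, B5=F
test 7 (v=12) fires B2->E, B1->T, B2->E, B1->T, B2->E, B1->T, B2->S, B1->F, B3->T, B5->T, B5->T, B5->T, B5->F; hits B1=T, B1=F, B2=S, B2=E, B3=T, B5=T, B5=F
test 8 (v=24) fires B2->E, B1->T, B2->E, B1->T, B2->E, B1->T, B2->E, B1->T, B2->E, B1->T, B2->E, B1->T, B2->E, B1->T, ...; hits B1=T, B1=F, B2=S, B2=E, B3=F, B4=F, B5=T, B5=F
union over the pool: B1=T, B1=F, B2=S, B2=E, B3=T, B3=F, B4=T, B4=F, B5=T, B5=F
uncovered (0 of 10): none
Answer: 0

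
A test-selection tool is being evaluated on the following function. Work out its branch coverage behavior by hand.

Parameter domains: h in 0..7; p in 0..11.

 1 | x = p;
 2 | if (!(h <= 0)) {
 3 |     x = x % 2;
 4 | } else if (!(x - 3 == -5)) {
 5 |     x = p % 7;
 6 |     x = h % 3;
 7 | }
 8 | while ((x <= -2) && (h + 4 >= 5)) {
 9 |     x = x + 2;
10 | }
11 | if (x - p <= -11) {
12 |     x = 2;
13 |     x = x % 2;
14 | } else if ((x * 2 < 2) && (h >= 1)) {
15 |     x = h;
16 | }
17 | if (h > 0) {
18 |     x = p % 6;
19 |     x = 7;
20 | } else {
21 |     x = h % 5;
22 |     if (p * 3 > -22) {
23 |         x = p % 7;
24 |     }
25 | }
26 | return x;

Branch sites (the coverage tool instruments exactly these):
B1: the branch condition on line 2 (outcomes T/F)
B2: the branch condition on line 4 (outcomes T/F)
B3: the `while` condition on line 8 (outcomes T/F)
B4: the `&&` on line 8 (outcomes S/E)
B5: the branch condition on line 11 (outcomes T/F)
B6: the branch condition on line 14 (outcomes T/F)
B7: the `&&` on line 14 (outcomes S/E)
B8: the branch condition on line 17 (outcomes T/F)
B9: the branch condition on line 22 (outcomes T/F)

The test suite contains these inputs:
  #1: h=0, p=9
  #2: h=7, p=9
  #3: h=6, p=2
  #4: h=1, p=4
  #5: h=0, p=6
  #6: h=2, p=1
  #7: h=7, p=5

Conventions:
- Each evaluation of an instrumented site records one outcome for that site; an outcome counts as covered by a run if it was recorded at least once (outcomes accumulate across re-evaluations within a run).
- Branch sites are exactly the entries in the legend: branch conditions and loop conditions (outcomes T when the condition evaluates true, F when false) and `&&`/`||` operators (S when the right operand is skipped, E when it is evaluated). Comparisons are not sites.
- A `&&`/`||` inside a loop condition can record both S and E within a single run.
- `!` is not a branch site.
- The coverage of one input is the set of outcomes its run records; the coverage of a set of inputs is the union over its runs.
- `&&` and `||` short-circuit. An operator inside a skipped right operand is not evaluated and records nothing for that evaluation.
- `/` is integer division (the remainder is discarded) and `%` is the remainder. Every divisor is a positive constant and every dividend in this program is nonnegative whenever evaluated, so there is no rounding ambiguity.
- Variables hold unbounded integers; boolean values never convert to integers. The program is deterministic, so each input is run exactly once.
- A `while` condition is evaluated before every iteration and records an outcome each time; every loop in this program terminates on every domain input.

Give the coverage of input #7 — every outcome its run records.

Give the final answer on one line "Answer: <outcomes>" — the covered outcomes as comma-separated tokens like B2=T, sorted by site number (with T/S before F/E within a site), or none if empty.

Event log for input #7 (h=7, p=5):
  B1->T, B4->S, B3->F, B5->F, B7->S, B6->F, B8->T
distinct outcomes covered: B1=T, B3=F, B4=S, B5=F, B6=F, B7=S, B8=T

Answer: B1=T, B3=F, B4=S, B5=F, B6=F, B7=S, B8=T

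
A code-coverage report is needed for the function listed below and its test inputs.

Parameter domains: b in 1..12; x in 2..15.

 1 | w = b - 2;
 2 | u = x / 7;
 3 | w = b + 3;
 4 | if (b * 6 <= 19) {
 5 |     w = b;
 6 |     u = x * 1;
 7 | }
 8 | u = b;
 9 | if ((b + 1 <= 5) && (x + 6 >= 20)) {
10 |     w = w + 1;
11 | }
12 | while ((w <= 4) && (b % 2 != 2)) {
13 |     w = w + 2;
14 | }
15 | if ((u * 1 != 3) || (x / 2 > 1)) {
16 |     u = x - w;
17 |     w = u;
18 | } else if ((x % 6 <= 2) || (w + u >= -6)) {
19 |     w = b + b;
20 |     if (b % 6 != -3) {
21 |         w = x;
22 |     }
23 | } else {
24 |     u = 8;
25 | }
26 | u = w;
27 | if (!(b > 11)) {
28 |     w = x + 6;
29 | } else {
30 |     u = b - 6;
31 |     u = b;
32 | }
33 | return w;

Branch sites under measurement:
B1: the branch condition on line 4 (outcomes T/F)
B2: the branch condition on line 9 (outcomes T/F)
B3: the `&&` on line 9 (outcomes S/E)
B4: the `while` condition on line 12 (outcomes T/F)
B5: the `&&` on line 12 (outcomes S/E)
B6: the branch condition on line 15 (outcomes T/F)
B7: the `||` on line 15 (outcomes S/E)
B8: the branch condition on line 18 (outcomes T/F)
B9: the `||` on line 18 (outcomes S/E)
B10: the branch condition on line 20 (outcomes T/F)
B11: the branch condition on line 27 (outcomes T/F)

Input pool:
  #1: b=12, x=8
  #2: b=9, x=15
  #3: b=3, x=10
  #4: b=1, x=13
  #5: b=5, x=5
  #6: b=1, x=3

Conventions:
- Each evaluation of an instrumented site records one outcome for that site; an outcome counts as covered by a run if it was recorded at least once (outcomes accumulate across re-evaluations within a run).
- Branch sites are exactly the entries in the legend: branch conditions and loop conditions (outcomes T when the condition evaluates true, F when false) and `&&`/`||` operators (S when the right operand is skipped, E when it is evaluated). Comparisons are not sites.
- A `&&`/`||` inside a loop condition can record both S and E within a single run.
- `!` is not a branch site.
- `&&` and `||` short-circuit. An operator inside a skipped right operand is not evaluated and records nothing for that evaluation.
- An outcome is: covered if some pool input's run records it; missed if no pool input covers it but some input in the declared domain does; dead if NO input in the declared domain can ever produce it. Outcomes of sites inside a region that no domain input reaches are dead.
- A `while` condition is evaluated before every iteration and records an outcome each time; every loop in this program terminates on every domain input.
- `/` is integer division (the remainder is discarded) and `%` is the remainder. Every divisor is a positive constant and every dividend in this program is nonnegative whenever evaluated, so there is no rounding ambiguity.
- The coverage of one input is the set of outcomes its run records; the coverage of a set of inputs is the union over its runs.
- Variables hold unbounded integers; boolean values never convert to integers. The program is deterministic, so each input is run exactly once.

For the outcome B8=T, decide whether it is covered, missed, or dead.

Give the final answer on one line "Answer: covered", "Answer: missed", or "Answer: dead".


no pool input records B8=T
but domain input (b=3, x=2) does record it -> reachable, so missed
Answer: missed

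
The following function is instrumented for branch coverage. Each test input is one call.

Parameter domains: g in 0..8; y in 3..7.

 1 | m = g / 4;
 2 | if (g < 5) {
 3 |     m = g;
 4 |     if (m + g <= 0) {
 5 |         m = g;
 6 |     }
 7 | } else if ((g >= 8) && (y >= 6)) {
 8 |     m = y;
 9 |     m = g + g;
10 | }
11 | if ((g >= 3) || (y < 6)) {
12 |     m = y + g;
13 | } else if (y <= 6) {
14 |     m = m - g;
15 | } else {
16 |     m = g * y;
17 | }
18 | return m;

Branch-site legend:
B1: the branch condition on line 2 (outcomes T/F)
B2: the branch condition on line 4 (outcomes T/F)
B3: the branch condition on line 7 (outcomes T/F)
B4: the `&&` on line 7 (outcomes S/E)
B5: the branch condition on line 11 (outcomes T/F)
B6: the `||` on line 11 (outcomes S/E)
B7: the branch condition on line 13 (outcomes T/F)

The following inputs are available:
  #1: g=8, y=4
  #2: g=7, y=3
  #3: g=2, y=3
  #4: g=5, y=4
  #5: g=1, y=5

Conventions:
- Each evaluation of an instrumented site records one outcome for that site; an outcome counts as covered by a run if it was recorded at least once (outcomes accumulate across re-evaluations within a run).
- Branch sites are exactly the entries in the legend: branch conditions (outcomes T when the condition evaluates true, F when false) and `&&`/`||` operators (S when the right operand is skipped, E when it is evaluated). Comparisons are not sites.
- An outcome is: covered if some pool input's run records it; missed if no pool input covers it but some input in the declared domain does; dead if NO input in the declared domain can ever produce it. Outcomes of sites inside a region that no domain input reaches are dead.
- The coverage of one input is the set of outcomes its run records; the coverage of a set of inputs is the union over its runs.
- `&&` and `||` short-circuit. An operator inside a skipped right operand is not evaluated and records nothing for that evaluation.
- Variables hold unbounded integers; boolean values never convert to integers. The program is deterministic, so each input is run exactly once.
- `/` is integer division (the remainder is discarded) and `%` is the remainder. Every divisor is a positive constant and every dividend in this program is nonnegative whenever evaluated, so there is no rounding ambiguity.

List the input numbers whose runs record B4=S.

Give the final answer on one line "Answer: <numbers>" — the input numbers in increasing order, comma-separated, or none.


input #1 (g=8, y=4): does not record B4=S
input #2 (g=7, y=3): records B4=S
input #3 (g=2, y=3): does not record B4=S
input #4 (g=5, y=4): records B4=S
input #5 (g=1, y=5): does not record B4=S
Answer: 2, 4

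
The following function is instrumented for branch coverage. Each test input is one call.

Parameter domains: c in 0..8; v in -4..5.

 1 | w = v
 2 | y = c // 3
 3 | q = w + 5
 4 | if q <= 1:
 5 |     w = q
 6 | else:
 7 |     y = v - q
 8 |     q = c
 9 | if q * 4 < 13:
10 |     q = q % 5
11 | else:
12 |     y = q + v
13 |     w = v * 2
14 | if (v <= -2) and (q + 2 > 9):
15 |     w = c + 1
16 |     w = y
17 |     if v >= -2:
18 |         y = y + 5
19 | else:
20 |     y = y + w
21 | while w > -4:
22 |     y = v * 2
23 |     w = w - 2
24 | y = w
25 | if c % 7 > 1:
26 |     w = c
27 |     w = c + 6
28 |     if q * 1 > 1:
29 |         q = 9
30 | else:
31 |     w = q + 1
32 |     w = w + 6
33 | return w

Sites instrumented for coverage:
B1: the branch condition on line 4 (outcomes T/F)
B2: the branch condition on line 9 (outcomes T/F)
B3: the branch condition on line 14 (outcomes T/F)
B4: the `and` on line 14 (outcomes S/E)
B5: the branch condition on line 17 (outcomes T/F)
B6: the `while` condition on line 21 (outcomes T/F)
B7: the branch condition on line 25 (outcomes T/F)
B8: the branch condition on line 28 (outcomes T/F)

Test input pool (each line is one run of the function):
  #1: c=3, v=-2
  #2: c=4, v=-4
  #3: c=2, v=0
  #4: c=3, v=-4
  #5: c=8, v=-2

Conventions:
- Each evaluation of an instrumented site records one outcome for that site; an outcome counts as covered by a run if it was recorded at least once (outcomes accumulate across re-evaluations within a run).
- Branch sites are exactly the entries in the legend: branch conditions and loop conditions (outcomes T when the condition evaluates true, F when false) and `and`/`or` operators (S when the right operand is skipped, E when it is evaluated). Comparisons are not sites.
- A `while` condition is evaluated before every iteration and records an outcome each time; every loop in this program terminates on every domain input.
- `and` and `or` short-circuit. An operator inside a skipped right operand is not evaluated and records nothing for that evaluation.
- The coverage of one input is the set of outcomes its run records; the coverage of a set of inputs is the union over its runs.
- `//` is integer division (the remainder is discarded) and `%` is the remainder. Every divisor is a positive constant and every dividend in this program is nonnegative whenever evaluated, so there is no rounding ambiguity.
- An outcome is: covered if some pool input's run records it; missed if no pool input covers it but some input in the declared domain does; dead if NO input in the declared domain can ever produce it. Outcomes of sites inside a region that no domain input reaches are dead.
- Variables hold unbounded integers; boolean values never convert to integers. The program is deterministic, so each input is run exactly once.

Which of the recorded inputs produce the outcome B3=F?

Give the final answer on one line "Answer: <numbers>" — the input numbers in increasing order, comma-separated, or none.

input #1 (c=3, v=-2): hits B3=F
input #2 (c=4, v=-4): hits B3=F
input #3 (c=2, v=0): hits B3=F
input #4 (c=3, v=-4): hits B3=F
input #5 (c=8, v=-2): never hits B3=F

Answer: 1, 2, 3, 4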